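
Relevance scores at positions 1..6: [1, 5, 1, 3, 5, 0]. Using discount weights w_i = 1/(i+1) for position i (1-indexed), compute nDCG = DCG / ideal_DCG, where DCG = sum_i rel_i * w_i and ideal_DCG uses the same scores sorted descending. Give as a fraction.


Position discount weights w_i = 1/(i+1) for i=1..6:
Weights = [1/2, 1/3, 1/4, 1/5, 1/6, 1/7]
Actual relevance: [1, 5, 1, 3, 5, 0]
DCG = 1/2 + 5/3 + 1/4 + 3/5 + 5/6 + 0/7 = 77/20
Ideal relevance (sorted desc): [5, 5, 3, 1, 1, 0]
Ideal DCG = 5/2 + 5/3 + 3/4 + 1/5 + 1/6 + 0/7 = 317/60
nDCG = DCG / ideal_DCG = 77/20 / 317/60 = 231/317

231/317


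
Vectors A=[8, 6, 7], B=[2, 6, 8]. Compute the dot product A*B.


Dot product = sum of element-wise products
A[0]*B[0] = 8*2 = 16
A[1]*B[1] = 6*6 = 36
A[2]*B[2] = 7*8 = 56
Sum = 16 + 36 + 56 = 108

108


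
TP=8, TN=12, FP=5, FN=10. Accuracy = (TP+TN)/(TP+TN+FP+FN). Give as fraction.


Accuracy = (TP + TN) / (TP + TN + FP + FN)
TP + TN = 8 + 12 = 20
Total = 8 + 12 + 5 + 10 = 35
Accuracy = 20 / 35 = 4/7

4/7


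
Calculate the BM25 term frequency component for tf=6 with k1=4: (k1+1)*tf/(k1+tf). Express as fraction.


BM25 TF component = (k1+1)*tf / (k1+tf)
k1 = 4, tf = 6
Numerator = (4+1)*6 = 30
Denominator = 4 + 6 = 10
= 30/10 = 3

3


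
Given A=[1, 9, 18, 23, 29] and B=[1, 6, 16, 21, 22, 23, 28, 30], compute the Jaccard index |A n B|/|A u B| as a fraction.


A intersect B = [1, 23]
|A intersect B| = 2
A union B = [1, 6, 9, 16, 18, 21, 22, 23, 28, 29, 30]
|A union B| = 11
Jaccard = 2/11 = 2/11

2/11


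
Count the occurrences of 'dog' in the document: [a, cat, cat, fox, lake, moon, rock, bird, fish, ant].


Document has 10 words
Scanning for 'dog':
Term not found in document
Count = 0

0


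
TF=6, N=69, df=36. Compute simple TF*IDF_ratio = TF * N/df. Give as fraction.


TF * (N/df)
= 6 * (69/36)
= 6 * 23/12
= 23/2

23/2


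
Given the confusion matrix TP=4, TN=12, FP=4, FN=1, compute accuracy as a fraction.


Accuracy = (TP + TN) / (TP + TN + FP + FN)
TP + TN = 4 + 12 = 16
Total = 4 + 12 + 4 + 1 = 21
Accuracy = 16 / 21 = 16/21

16/21


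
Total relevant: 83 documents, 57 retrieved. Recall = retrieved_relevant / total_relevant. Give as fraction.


Recall = retrieved_relevant / total_relevant
= 57 / 83
= 57 / (57 + 26)
= 57/83

57/83


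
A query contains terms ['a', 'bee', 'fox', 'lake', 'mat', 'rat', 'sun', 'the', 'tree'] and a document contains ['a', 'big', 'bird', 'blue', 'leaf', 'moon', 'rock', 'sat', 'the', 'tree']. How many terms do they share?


Query terms: ['a', 'bee', 'fox', 'lake', 'mat', 'rat', 'sun', 'the', 'tree']
Document terms: ['a', 'big', 'bird', 'blue', 'leaf', 'moon', 'rock', 'sat', 'the', 'tree']
Common terms: ['a', 'the', 'tree']
Overlap count = 3

3


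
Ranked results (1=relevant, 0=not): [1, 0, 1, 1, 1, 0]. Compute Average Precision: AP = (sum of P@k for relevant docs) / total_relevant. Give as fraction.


Computing P@k for each relevant position:
Position 1: relevant, P@1 = 1/1 = 1
Position 2: not relevant
Position 3: relevant, P@3 = 2/3 = 2/3
Position 4: relevant, P@4 = 3/4 = 3/4
Position 5: relevant, P@5 = 4/5 = 4/5
Position 6: not relevant
Sum of P@k = 1 + 2/3 + 3/4 + 4/5 = 193/60
AP = 193/60 / 4 = 193/240

193/240


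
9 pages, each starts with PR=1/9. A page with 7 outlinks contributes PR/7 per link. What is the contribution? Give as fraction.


Initial PR = 1/9 = 1/9
Outlinks = 7
Contribution per link = PR / outlinks
= 1/9 / 7
= 1/63

1/63


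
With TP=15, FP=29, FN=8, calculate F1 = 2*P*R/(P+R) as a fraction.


F1 = 2 * P * R / (P + R)
P = TP/(TP+FP) = 15/44 = 15/44
R = TP/(TP+FN) = 15/23 = 15/23
2 * P * R = 2 * 15/44 * 15/23 = 225/506
P + R = 15/44 + 15/23 = 1005/1012
F1 = 225/506 / 1005/1012 = 30/67

30/67


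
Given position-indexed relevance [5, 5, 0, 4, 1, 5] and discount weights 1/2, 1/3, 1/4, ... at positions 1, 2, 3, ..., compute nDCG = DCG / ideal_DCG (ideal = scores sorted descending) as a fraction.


Position discount weights w_i = 1/(i+1) for i=1..6:
Weights = [1/2, 1/3, 1/4, 1/5, 1/6, 1/7]
Actual relevance: [5, 5, 0, 4, 1, 5]
DCG = 5/2 + 5/3 + 0/4 + 4/5 + 1/6 + 5/7 = 614/105
Ideal relevance (sorted desc): [5, 5, 5, 4, 1, 0]
Ideal DCG = 5/2 + 5/3 + 5/4 + 4/5 + 1/6 + 0/7 = 383/60
nDCG = DCG / ideal_DCG = 614/105 / 383/60 = 2456/2681

2456/2681


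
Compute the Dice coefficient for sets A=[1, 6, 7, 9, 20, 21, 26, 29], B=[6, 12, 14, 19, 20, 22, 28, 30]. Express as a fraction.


A intersect B = [6, 20]
|A intersect B| = 2
|A| = 8, |B| = 8
Dice = 2*2 / (8+8)
= 4 / 16 = 1/4

1/4


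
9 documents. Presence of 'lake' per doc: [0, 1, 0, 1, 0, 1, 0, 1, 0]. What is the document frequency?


Checking each document for 'lake':
Doc 1: absent
Doc 2: present
Doc 3: absent
Doc 4: present
Doc 5: absent
Doc 6: present
Doc 7: absent
Doc 8: present
Doc 9: absent
df = sum of presences = 0 + 1 + 0 + 1 + 0 + 1 + 0 + 1 + 0 = 4

4


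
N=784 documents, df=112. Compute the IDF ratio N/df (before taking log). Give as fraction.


IDF ratio = N / df
= 784 / 112
= 7

7


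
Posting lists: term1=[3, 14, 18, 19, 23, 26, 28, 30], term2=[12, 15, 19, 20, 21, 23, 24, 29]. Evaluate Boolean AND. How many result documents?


Boolean AND: find intersection of posting lists
term1 docs: [3, 14, 18, 19, 23, 26, 28, 30]
term2 docs: [12, 15, 19, 20, 21, 23, 24, 29]
Intersection: [19, 23]
|intersection| = 2

2


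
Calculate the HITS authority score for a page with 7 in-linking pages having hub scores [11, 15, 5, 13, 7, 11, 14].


Authority = sum of hub scores of in-linkers
In-link 1: hub score = 11
In-link 2: hub score = 15
In-link 3: hub score = 5
In-link 4: hub score = 13
In-link 5: hub score = 7
In-link 6: hub score = 11
In-link 7: hub score = 14
Authority = 11 + 15 + 5 + 13 + 7 + 11 + 14 = 76

76


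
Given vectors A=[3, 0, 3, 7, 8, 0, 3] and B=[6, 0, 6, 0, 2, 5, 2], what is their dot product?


Dot product = sum of element-wise products
A[0]*B[0] = 3*6 = 18
A[1]*B[1] = 0*0 = 0
A[2]*B[2] = 3*6 = 18
A[3]*B[3] = 7*0 = 0
A[4]*B[4] = 8*2 = 16
A[5]*B[5] = 0*5 = 0
A[6]*B[6] = 3*2 = 6
Sum = 18 + 0 + 18 + 0 + 16 + 0 + 6 = 58

58


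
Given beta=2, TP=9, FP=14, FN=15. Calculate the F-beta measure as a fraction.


P = TP/(TP+FP) = 9/23 = 9/23
R = TP/(TP+FN) = 9/24 = 3/8
beta^2 = 2^2 = 4
(1 + beta^2) = 5
Numerator = (1+beta^2)*P*R = 135/184
Denominator = beta^2*P + R = 36/23 + 3/8 = 357/184
F_beta = 45/119

45/119


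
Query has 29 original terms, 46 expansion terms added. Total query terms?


Original terms: 29
Expansion terms: 46
Total = 29 + 46 = 75

75


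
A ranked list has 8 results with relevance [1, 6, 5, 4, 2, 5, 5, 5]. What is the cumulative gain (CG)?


Cumulative Gain = sum of relevance scores
Position 1: rel=1, running sum=1
Position 2: rel=6, running sum=7
Position 3: rel=5, running sum=12
Position 4: rel=4, running sum=16
Position 5: rel=2, running sum=18
Position 6: rel=5, running sum=23
Position 7: rel=5, running sum=28
Position 8: rel=5, running sum=33
CG = 33

33


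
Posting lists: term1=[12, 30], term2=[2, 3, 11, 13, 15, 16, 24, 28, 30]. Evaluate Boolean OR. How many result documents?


Boolean OR: find union of posting lists
term1 docs: [12, 30]
term2 docs: [2, 3, 11, 13, 15, 16, 24, 28, 30]
Union: [2, 3, 11, 12, 13, 15, 16, 24, 28, 30]
|union| = 10

10


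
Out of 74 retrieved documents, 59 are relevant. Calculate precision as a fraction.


Precision = relevant_retrieved / total_retrieved
= 59 / 74
= 59 / (59 + 15)
= 59/74

59/74


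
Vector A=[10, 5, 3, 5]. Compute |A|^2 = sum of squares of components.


|A|^2 = sum of squared components
A[0]^2 = 10^2 = 100
A[1]^2 = 5^2 = 25
A[2]^2 = 3^2 = 9
A[3]^2 = 5^2 = 25
Sum = 100 + 25 + 9 + 25 = 159

159


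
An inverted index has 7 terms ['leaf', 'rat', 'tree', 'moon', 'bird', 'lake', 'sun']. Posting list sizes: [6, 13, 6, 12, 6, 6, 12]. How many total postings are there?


Summing posting list sizes:
'leaf': 6 postings
'rat': 13 postings
'tree': 6 postings
'moon': 12 postings
'bird': 6 postings
'lake': 6 postings
'sun': 12 postings
Total = 6 + 13 + 6 + 12 + 6 + 6 + 12 = 61

61


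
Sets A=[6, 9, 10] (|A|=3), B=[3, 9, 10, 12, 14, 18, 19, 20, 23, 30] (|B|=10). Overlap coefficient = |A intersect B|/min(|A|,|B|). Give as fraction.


A intersect B = [9, 10]
|A intersect B| = 2
min(|A|, |B|) = min(3, 10) = 3
Overlap = 2 / 3 = 2/3

2/3


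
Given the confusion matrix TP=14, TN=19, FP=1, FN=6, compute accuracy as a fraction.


Accuracy = (TP + TN) / (TP + TN + FP + FN)
TP + TN = 14 + 19 = 33
Total = 14 + 19 + 1 + 6 = 40
Accuracy = 33 / 40 = 33/40

33/40


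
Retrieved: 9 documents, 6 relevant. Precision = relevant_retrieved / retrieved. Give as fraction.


Precision = relevant_retrieved / total_retrieved
= 6 / 9
= 6 / (6 + 3)
= 2/3

2/3


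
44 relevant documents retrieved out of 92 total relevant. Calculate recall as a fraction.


Recall = retrieved_relevant / total_relevant
= 44 / 92
= 44 / (44 + 48)
= 11/23

11/23


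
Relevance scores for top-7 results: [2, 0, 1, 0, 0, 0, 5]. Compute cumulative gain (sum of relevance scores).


Cumulative Gain = sum of relevance scores
Position 1: rel=2, running sum=2
Position 2: rel=0, running sum=2
Position 3: rel=1, running sum=3
Position 4: rel=0, running sum=3
Position 5: rel=0, running sum=3
Position 6: rel=0, running sum=3
Position 7: rel=5, running sum=8
CG = 8

8


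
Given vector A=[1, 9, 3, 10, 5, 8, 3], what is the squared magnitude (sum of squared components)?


|A|^2 = sum of squared components
A[0]^2 = 1^2 = 1
A[1]^2 = 9^2 = 81
A[2]^2 = 3^2 = 9
A[3]^2 = 10^2 = 100
A[4]^2 = 5^2 = 25
A[5]^2 = 8^2 = 64
A[6]^2 = 3^2 = 9
Sum = 1 + 81 + 9 + 100 + 25 + 64 + 9 = 289

289


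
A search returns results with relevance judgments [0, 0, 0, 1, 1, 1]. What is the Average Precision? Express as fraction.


Computing P@k for each relevant position:
Position 1: not relevant
Position 2: not relevant
Position 3: not relevant
Position 4: relevant, P@4 = 1/4 = 1/4
Position 5: relevant, P@5 = 2/5 = 2/5
Position 6: relevant, P@6 = 3/6 = 1/2
Sum of P@k = 1/4 + 2/5 + 1/2 = 23/20
AP = 23/20 / 3 = 23/60

23/60


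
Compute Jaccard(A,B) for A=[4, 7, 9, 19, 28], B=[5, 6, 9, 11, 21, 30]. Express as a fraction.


A intersect B = [9]
|A intersect B| = 1
A union B = [4, 5, 6, 7, 9, 11, 19, 21, 28, 30]
|A union B| = 10
Jaccard = 1/10 = 1/10

1/10


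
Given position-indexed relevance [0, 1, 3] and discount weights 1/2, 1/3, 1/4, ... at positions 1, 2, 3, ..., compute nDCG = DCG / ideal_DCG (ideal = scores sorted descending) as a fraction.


Position discount weights w_i = 1/(i+1) for i=1..3:
Weights = [1/2, 1/3, 1/4]
Actual relevance: [0, 1, 3]
DCG = 0/2 + 1/3 + 3/4 = 13/12
Ideal relevance (sorted desc): [3, 1, 0]
Ideal DCG = 3/2 + 1/3 + 0/4 = 11/6
nDCG = DCG / ideal_DCG = 13/12 / 11/6 = 13/22

13/22


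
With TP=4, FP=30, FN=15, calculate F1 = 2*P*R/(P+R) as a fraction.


F1 = 2 * P * R / (P + R)
P = TP/(TP+FP) = 4/34 = 2/17
R = TP/(TP+FN) = 4/19 = 4/19
2 * P * R = 2 * 2/17 * 4/19 = 16/323
P + R = 2/17 + 4/19 = 106/323
F1 = 16/323 / 106/323 = 8/53

8/53


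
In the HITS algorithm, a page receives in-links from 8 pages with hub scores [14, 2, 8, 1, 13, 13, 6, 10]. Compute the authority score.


Authority = sum of hub scores of in-linkers
In-link 1: hub score = 14
In-link 2: hub score = 2
In-link 3: hub score = 8
In-link 4: hub score = 1
In-link 5: hub score = 13
In-link 6: hub score = 13
In-link 7: hub score = 6
In-link 8: hub score = 10
Authority = 14 + 2 + 8 + 1 + 13 + 13 + 6 + 10 = 67

67


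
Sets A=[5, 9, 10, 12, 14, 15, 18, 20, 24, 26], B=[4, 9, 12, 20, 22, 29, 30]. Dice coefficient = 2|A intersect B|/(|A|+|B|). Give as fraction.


A intersect B = [9, 12, 20]
|A intersect B| = 3
|A| = 10, |B| = 7
Dice = 2*3 / (10+7)
= 6 / 17 = 6/17

6/17


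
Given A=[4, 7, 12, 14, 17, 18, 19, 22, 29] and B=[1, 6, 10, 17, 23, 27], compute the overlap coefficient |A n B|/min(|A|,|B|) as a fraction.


A intersect B = [17]
|A intersect B| = 1
min(|A|, |B|) = min(9, 6) = 6
Overlap = 1 / 6 = 1/6

1/6


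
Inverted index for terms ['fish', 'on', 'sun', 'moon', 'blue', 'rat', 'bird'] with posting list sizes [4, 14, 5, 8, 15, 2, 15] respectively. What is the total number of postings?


Summing posting list sizes:
'fish': 4 postings
'on': 14 postings
'sun': 5 postings
'moon': 8 postings
'blue': 15 postings
'rat': 2 postings
'bird': 15 postings
Total = 4 + 14 + 5 + 8 + 15 + 2 + 15 = 63

63


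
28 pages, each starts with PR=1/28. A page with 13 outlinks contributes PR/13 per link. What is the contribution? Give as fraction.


Initial PR = 1/28 = 1/28
Outlinks = 13
Contribution per link = PR / outlinks
= 1/28 / 13
= 1/364

1/364


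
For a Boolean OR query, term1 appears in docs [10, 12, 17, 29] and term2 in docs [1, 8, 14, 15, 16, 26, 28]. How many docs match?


Boolean OR: find union of posting lists
term1 docs: [10, 12, 17, 29]
term2 docs: [1, 8, 14, 15, 16, 26, 28]
Union: [1, 8, 10, 12, 14, 15, 16, 17, 26, 28, 29]
|union| = 11

11


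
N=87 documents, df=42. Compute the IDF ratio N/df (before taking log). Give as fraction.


IDF ratio = N / df
= 87 / 42
= 29/14

29/14


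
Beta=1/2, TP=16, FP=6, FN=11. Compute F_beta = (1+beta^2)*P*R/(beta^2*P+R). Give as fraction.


P = TP/(TP+FP) = 16/22 = 8/11
R = TP/(TP+FN) = 16/27 = 16/27
beta^2 = 1/2^2 = 1/4
(1 + beta^2) = 5/4
Numerator = (1+beta^2)*P*R = 160/297
Denominator = beta^2*P + R = 2/11 + 16/27 = 230/297
F_beta = 16/23

16/23


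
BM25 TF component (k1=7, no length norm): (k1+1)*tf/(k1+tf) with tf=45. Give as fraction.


BM25 TF component = (k1+1)*tf / (k1+tf)
k1 = 7, tf = 45
Numerator = (7+1)*45 = 360
Denominator = 7 + 45 = 52
= 360/52 = 90/13

90/13


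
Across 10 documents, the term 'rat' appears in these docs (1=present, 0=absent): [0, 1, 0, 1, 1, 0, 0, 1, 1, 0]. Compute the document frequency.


Checking each document for 'rat':
Doc 1: absent
Doc 2: present
Doc 3: absent
Doc 4: present
Doc 5: present
Doc 6: absent
Doc 7: absent
Doc 8: present
Doc 9: present
Doc 10: absent
df = sum of presences = 0 + 1 + 0 + 1 + 1 + 0 + 0 + 1 + 1 + 0 = 5

5


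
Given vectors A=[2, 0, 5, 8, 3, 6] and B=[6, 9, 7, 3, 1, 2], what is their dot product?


Dot product = sum of element-wise products
A[0]*B[0] = 2*6 = 12
A[1]*B[1] = 0*9 = 0
A[2]*B[2] = 5*7 = 35
A[3]*B[3] = 8*3 = 24
A[4]*B[4] = 3*1 = 3
A[5]*B[5] = 6*2 = 12
Sum = 12 + 0 + 35 + 24 + 3 + 12 = 86

86


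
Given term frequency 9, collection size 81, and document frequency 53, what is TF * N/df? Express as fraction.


TF * (N/df)
= 9 * (81/53)
= 9 * 81/53
= 729/53

729/53


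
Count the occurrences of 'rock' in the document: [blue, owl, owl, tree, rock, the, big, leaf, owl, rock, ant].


Document has 11 words
Scanning for 'rock':
Found at positions: [4, 9]
Count = 2

2


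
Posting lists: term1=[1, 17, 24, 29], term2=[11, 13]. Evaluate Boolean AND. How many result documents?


Boolean AND: find intersection of posting lists
term1 docs: [1, 17, 24, 29]
term2 docs: [11, 13]
Intersection: []
|intersection| = 0

0


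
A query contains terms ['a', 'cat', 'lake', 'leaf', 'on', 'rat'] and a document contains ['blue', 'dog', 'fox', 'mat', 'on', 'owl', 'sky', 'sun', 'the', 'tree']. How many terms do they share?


Query terms: ['a', 'cat', 'lake', 'leaf', 'on', 'rat']
Document terms: ['blue', 'dog', 'fox', 'mat', 'on', 'owl', 'sky', 'sun', 'the', 'tree']
Common terms: ['on']
Overlap count = 1

1


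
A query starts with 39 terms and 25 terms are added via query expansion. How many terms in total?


Original terms: 39
Expansion terms: 25
Total = 39 + 25 = 64

64


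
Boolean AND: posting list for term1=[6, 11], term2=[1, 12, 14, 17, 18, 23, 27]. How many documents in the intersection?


Boolean AND: find intersection of posting lists
term1 docs: [6, 11]
term2 docs: [1, 12, 14, 17, 18, 23, 27]
Intersection: []
|intersection| = 0

0


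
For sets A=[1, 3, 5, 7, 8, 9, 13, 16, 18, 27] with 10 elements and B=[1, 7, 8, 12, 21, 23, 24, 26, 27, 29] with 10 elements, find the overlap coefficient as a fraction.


A intersect B = [1, 7, 8, 27]
|A intersect B| = 4
min(|A|, |B|) = min(10, 10) = 10
Overlap = 4 / 10 = 2/5

2/5


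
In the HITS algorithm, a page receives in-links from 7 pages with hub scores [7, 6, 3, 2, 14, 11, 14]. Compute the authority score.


Authority = sum of hub scores of in-linkers
In-link 1: hub score = 7
In-link 2: hub score = 6
In-link 3: hub score = 3
In-link 4: hub score = 2
In-link 5: hub score = 14
In-link 6: hub score = 11
In-link 7: hub score = 14
Authority = 7 + 6 + 3 + 2 + 14 + 11 + 14 = 57

57


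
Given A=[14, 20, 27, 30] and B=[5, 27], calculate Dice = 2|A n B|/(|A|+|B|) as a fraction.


A intersect B = [27]
|A intersect B| = 1
|A| = 4, |B| = 2
Dice = 2*1 / (4+2)
= 2 / 6 = 1/3

1/3


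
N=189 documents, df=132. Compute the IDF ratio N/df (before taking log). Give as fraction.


IDF ratio = N / df
= 189 / 132
= 63/44

63/44


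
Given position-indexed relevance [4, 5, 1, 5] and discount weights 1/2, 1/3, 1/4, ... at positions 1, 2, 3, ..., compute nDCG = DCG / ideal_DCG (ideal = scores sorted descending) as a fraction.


Position discount weights w_i = 1/(i+1) for i=1..4:
Weights = [1/2, 1/3, 1/4, 1/5]
Actual relevance: [4, 5, 1, 5]
DCG = 4/2 + 5/3 + 1/4 + 5/5 = 59/12
Ideal relevance (sorted desc): [5, 5, 4, 1]
Ideal DCG = 5/2 + 5/3 + 4/4 + 1/5 = 161/30
nDCG = DCG / ideal_DCG = 59/12 / 161/30 = 295/322

295/322


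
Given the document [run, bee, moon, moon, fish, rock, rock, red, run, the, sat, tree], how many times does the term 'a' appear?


Document has 12 words
Scanning for 'a':
Term not found in document
Count = 0

0


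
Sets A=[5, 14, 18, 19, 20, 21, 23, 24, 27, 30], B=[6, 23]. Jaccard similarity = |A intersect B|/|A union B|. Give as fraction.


A intersect B = [23]
|A intersect B| = 1
A union B = [5, 6, 14, 18, 19, 20, 21, 23, 24, 27, 30]
|A union B| = 11
Jaccard = 1/11 = 1/11

1/11


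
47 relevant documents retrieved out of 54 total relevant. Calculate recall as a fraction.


Recall = retrieved_relevant / total_relevant
= 47 / 54
= 47 / (47 + 7)
= 47/54

47/54


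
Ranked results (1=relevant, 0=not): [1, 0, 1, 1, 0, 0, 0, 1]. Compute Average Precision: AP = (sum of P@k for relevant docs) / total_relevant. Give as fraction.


Computing P@k for each relevant position:
Position 1: relevant, P@1 = 1/1 = 1
Position 2: not relevant
Position 3: relevant, P@3 = 2/3 = 2/3
Position 4: relevant, P@4 = 3/4 = 3/4
Position 5: not relevant
Position 6: not relevant
Position 7: not relevant
Position 8: relevant, P@8 = 4/8 = 1/2
Sum of P@k = 1 + 2/3 + 3/4 + 1/2 = 35/12
AP = 35/12 / 4 = 35/48

35/48


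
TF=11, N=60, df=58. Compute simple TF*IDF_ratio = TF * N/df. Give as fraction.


TF * (N/df)
= 11 * (60/58)
= 11 * 30/29
= 330/29

330/29


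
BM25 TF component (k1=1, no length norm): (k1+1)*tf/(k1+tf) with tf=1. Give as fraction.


BM25 TF component = (k1+1)*tf / (k1+tf)
k1 = 1, tf = 1
Numerator = (1+1)*1 = 2
Denominator = 1 + 1 = 2
= 2/2 = 1

1


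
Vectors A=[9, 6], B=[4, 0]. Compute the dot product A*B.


Dot product = sum of element-wise products
A[0]*B[0] = 9*4 = 36
A[1]*B[1] = 6*0 = 0
Sum = 36 + 0 = 36

36


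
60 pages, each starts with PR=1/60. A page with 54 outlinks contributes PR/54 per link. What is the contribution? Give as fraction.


Initial PR = 1/60 = 1/60
Outlinks = 54
Contribution per link = PR / outlinks
= 1/60 / 54
= 1/3240

1/3240


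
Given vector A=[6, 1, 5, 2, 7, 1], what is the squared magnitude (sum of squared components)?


|A|^2 = sum of squared components
A[0]^2 = 6^2 = 36
A[1]^2 = 1^2 = 1
A[2]^2 = 5^2 = 25
A[3]^2 = 2^2 = 4
A[4]^2 = 7^2 = 49
A[5]^2 = 1^2 = 1
Sum = 36 + 1 + 25 + 4 + 49 + 1 = 116

116


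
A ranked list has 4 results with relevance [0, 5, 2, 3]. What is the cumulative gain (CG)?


Cumulative Gain = sum of relevance scores
Position 1: rel=0, running sum=0
Position 2: rel=5, running sum=5
Position 3: rel=2, running sum=7
Position 4: rel=3, running sum=10
CG = 10

10


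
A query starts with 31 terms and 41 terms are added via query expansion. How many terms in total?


Original terms: 31
Expansion terms: 41
Total = 31 + 41 = 72

72


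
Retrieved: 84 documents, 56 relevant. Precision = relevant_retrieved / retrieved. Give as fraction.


Precision = relevant_retrieved / total_retrieved
= 56 / 84
= 56 / (56 + 28)
= 2/3

2/3


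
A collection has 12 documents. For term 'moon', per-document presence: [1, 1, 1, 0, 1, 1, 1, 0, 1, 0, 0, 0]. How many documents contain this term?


Checking each document for 'moon':
Doc 1: present
Doc 2: present
Doc 3: present
Doc 4: absent
Doc 5: present
Doc 6: present
Doc 7: present
Doc 8: absent
Doc 9: present
Doc 10: absent
Doc 11: absent
Doc 12: absent
df = sum of presences = 1 + 1 + 1 + 0 + 1 + 1 + 1 + 0 + 1 + 0 + 0 + 0 = 7

7


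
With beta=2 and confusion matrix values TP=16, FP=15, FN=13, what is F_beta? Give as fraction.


P = TP/(TP+FP) = 16/31 = 16/31
R = TP/(TP+FN) = 16/29 = 16/29
beta^2 = 2^2 = 4
(1 + beta^2) = 5
Numerator = (1+beta^2)*P*R = 1280/899
Denominator = beta^2*P + R = 64/31 + 16/29 = 2352/899
F_beta = 80/147

80/147


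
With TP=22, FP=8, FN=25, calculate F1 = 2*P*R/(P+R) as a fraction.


F1 = 2 * P * R / (P + R)
P = TP/(TP+FP) = 22/30 = 11/15
R = TP/(TP+FN) = 22/47 = 22/47
2 * P * R = 2 * 11/15 * 22/47 = 484/705
P + R = 11/15 + 22/47 = 847/705
F1 = 484/705 / 847/705 = 4/7

4/7


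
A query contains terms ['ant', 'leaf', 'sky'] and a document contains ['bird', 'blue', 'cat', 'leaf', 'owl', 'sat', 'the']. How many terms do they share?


Query terms: ['ant', 'leaf', 'sky']
Document terms: ['bird', 'blue', 'cat', 'leaf', 'owl', 'sat', 'the']
Common terms: ['leaf']
Overlap count = 1

1


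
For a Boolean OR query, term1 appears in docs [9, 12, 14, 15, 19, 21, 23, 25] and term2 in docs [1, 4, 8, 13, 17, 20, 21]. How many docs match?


Boolean OR: find union of posting lists
term1 docs: [9, 12, 14, 15, 19, 21, 23, 25]
term2 docs: [1, 4, 8, 13, 17, 20, 21]
Union: [1, 4, 8, 9, 12, 13, 14, 15, 17, 19, 20, 21, 23, 25]
|union| = 14

14


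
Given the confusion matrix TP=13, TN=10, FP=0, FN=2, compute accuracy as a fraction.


Accuracy = (TP + TN) / (TP + TN + FP + FN)
TP + TN = 13 + 10 = 23
Total = 13 + 10 + 0 + 2 = 25
Accuracy = 23 / 25 = 23/25

23/25


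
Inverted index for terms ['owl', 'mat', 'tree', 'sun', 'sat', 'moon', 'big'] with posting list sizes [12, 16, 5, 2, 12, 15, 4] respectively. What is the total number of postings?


Summing posting list sizes:
'owl': 12 postings
'mat': 16 postings
'tree': 5 postings
'sun': 2 postings
'sat': 12 postings
'moon': 15 postings
'big': 4 postings
Total = 12 + 16 + 5 + 2 + 12 + 15 + 4 = 66

66


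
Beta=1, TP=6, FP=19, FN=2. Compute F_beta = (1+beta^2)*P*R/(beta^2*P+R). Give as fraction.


P = TP/(TP+FP) = 6/25 = 6/25
R = TP/(TP+FN) = 6/8 = 3/4
beta^2 = 1^2 = 1
(1 + beta^2) = 2
Numerator = (1+beta^2)*P*R = 9/25
Denominator = beta^2*P + R = 6/25 + 3/4 = 99/100
F_beta = 4/11

4/11


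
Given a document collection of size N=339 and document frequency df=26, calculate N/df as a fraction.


IDF ratio = N / df
= 339 / 26
= 339/26

339/26


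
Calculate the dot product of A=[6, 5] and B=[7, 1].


Dot product = sum of element-wise products
A[0]*B[0] = 6*7 = 42
A[1]*B[1] = 5*1 = 5
Sum = 42 + 5 = 47

47


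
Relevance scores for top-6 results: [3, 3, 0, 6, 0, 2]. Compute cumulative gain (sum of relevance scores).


Cumulative Gain = sum of relevance scores
Position 1: rel=3, running sum=3
Position 2: rel=3, running sum=6
Position 3: rel=0, running sum=6
Position 4: rel=6, running sum=12
Position 5: rel=0, running sum=12
Position 6: rel=2, running sum=14
CG = 14

14


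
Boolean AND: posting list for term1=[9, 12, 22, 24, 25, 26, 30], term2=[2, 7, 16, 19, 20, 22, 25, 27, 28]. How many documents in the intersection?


Boolean AND: find intersection of posting lists
term1 docs: [9, 12, 22, 24, 25, 26, 30]
term2 docs: [2, 7, 16, 19, 20, 22, 25, 27, 28]
Intersection: [22, 25]
|intersection| = 2

2


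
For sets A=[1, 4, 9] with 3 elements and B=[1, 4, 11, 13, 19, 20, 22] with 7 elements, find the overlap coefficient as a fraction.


A intersect B = [1, 4]
|A intersect B| = 2
min(|A|, |B|) = min(3, 7) = 3
Overlap = 2 / 3 = 2/3

2/3


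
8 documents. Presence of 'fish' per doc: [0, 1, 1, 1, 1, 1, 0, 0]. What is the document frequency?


Checking each document for 'fish':
Doc 1: absent
Doc 2: present
Doc 3: present
Doc 4: present
Doc 5: present
Doc 6: present
Doc 7: absent
Doc 8: absent
df = sum of presences = 0 + 1 + 1 + 1 + 1 + 1 + 0 + 0 = 5

5


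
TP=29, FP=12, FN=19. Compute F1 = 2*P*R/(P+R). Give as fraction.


F1 = 2 * P * R / (P + R)
P = TP/(TP+FP) = 29/41 = 29/41
R = TP/(TP+FN) = 29/48 = 29/48
2 * P * R = 2 * 29/41 * 29/48 = 841/984
P + R = 29/41 + 29/48 = 2581/1968
F1 = 841/984 / 2581/1968 = 58/89

58/89


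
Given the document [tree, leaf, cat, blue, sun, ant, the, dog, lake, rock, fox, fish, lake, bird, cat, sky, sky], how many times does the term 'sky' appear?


Document has 17 words
Scanning for 'sky':
Found at positions: [15, 16]
Count = 2

2


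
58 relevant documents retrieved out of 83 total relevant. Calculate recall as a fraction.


Recall = retrieved_relevant / total_relevant
= 58 / 83
= 58 / (58 + 25)
= 58/83

58/83


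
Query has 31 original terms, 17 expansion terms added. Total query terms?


Original terms: 31
Expansion terms: 17
Total = 31 + 17 = 48

48


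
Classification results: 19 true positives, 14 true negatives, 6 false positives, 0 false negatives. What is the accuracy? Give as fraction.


Accuracy = (TP + TN) / (TP + TN + FP + FN)
TP + TN = 19 + 14 = 33
Total = 19 + 14 + 6 + 0 = 39
Accuracy = 33 / 39 = 11/13

11/13


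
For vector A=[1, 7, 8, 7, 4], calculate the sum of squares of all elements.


|A|^2 = sum of squared components
A[0]^2 = 1^2 = 1
A[1]^2 = 7^2 = 49
A[2]^2 = 8^2 = 64
A[3]^2 = 7^2 = 49
A[4]^2 = 4^2 = 16
Sum = 1 + 49 + 64 + 49 + 16 = 179

179


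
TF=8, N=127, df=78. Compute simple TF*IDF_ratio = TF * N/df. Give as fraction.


TF * (N/df)
= 8 * (127/78)
= 8 * 127/78
= 508/39

508/39


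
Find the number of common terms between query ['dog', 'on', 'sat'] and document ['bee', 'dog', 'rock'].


Query terms: ['dog', 'on', 'sat']
Document terms: ['bee', 'dog', 'rock']
Common terms: ['dog']
Overlap count = 1

1


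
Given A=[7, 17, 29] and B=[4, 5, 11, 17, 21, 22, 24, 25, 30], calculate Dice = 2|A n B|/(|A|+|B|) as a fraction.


A intersect B = [17]
|A intersect B| = 1
|A| = 3, |B| = 9
Dice = 2*1 / (3+9)
= 2 / 12 = 1/6

1/6


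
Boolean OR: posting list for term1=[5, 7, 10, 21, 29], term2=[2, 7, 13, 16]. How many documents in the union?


Boolean OR: find union of posting lists
term1 docs: [5, 7, 10, 21, 29]
term2 docs: [2, 7, 13, 16]
Union: [2, 5, 7, 10, 13, 16, 21, 29]
|union| = 8

8


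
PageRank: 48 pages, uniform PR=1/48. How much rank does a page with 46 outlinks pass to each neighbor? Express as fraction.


Initial PR = 1/48 = 1/48
Outlinks = 46
Contribution per link = PR / outlinks
= 1/48 / 46
= 1/2208

1/2208


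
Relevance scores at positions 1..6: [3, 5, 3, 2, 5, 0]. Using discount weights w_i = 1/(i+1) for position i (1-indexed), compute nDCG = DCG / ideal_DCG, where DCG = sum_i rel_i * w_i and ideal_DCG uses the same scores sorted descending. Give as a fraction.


Position discount weights w_i = 1/(i+1) for i=1..6:
Weights = [1/2, 1/3, 1/4, 1/5, 1/6, 1/7]
Actual relevance: [3, 5, 3, 2, 5, 0]
DCG = 3/2 + 5/3 + 3/4 + 2/5 + 5/6 + 0/7 = 103/20
Ideal relevance (sorted desc): [5, 5, 3, 3, 2, 0]
Ideal DCG = 5/2 + 5/3 + 3/4 + 3/5 + 2/6 + 0/7 = 117/20
nDCG = DCG / ideal_DCG = 103/20 / 117/20 = 103/117

103/117


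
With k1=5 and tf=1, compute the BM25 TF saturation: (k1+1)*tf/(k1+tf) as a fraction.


BM25 TF component = (k1+1)*tf / (k1+tf)
k1 = 5, tf = 1
Numerator = (5+1)*1 = 6
Denominator = 5 + 1 = 6
= 6/6 = 1

1


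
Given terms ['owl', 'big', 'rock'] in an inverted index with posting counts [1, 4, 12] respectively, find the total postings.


Summing posting list sizes:
'owl': 1 postings
'big': 4 postings
'rock': 12 postings
Total = 1 + 4 + 12 = 17

17


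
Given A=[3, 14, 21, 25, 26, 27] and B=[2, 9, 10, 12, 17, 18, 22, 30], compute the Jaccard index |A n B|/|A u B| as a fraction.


A intersect B = []
|A intersect B| = 0
A union B = [2, 3, 9, 10, 12, 14, 17, 18, 21, 22, 25, 26, 27, 30]
|A union B| = 14
Jaccard = 0/14 = 0

0


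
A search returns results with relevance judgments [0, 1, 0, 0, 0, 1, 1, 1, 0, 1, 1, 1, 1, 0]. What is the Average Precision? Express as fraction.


Computing P@k for each relevant position:
Position 1: not relevant
Position 2: relevant, P@2 = 1/2 = 1/2
Position 3: not relevant
Position 4: not relevant
Position 5: not relevant
Position 6: relevant, P@6 = 2/6 = 1/3
Position 7: relevant, P@7 = 3/7 = 3/7
Position 8: relevant, P@8 = 4/8 = 1/2
Position 9: not relevant
Position 10: relevant, P@10 = 5/10 = 1/2
Position 11: relevant, P@11 = 6/11 = 6/11
Position 12: relevant, P@12 = 7/12 = 7/12
Position 13: relevant, P@13 = 8/13 = 8/13
Position 14: not relevant
Sum of P@k = 1/2 + 1/3 + 3/7 + 1/2 + 1/2 + 6/11 + 7/12 + 8/13 = 48121/12012
AP = 48121/12012 / 8 = 48121/96096

48121/96096


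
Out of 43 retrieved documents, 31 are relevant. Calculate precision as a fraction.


Precision = relevant_retrieved / total_retrieved
= 31 / 43
= 31 / (31 + 12)
= 31/43

31/43


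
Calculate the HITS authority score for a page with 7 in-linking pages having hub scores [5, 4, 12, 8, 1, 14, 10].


Authority = sum of hub scores of in-linkers
In-link 1: hub score = 5
In-link 2: hub score = 4
In-link 3: hub score = 12
In-link 4: hub score = 8
In-link 5: hub score = 1
In-link 6: hub score = 14
In-link 7: hub score = 10
Authority = 5 + 4 + 12 + 8 + 1 + 14 + 10 = 54

54


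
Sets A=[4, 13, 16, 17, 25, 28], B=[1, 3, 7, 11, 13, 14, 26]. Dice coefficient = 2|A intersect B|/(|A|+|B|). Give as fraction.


A intersect B = [13]
|A intersect B| = 1
|A| = 6, |B| = 7
Dice = 2*1 / (6+7)
= 2 / 13 = 2/13

2/13


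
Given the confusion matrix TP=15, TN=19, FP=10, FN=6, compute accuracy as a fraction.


Accuracy = (TP + TN) / (TP + TN + FP + FN)
TP + TN = 15 + 19 = 34
Total = 15 + 19 + 10 + 6 = 50
Accuracy = 34 / 50 = 17/25

17/25


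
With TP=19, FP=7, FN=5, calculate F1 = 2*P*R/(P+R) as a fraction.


F1 = 2 * P * R / (P + R)
P = TP/(TP+FP) = 19/26 = 19/26
R = TP/(TP+FN) = 19/24 = 19/24
2 * P * R = 2 * 19/26 * 19/24 = 361/312
P + R = 19/26 + 19/24 = 475/312
F1 = 361/312 / 475/312 = 19/25

19/25


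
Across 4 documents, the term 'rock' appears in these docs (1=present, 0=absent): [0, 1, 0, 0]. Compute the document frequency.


Checking each document for 'rock':
Doc 1: absent
Doc 2: present
Doc 3: absent
Doc 4: absent
df = sum of presences = 0 + 1 + 0 + 0 = 1

1


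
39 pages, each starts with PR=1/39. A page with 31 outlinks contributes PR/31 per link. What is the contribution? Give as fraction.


Initial PR = 1/39 = 1/39
Outlinks = 31
Contribution per link = PR / outlinks
= 1/39 / 31
= 1/1209

1/1209


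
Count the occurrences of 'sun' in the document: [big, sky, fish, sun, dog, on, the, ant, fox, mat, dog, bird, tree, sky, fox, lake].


Document has 16 words
Scanning for 'sun':
Found at positions: [3]
Count = 1

1


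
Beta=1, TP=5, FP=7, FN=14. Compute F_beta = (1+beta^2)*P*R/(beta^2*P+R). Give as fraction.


P = TP/(TP+FP) = 5/12 = 5/12
R = TP/(TP+FN) = 5/19 = 5/19
beta^2 = 1^2 = 1
(1 + beta^2) = 2
Numerator = (1+beta^2)*P*R = 25/114
Denominator = beta^2*P + R = 5/12 + 5/19 = 155/228
F_beta = 10/31

10/31


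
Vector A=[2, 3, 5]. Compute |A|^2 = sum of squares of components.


|A|^2 = sum of squared components
A[0]^2 = 2^2 = 4
A[1]^2 = 3^2 = 9
A[2]^2 = 5^2 = 25
Sum = 4 + 9 + 25 = 38

38


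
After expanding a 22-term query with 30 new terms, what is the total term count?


Original terms: 22
Expansion terms: 30
Total = 22 + 30 = 52

52


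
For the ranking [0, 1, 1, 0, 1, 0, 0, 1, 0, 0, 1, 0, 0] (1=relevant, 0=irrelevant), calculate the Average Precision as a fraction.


Computing P@k for each relevant position:
Position 1: not relevant
Position 2: relevant, P@2 = 1/2 = 1/2
Position 3: relevant, P@3 = 2/3 = 2/3
Position 4: not relevant
Position 5: relevant, P@5 = 3/5 = 3/5
Position 6: not relevant
Position 7: not relevant
Position 8: relevant, P@8 = 4/8 = 1/2
Position 9: not relevant
Position 10: not relevant
Position 11: relevant, P@11 = 5/11 = 5/11
Position 12: not relevant
Position 13: not relevant
Sum of P@k = 1/2 + 2/3 + 3/5 + 1/2 + 5/11 = 449/165
AP = 449/165 / 5 = 449/825

449/825


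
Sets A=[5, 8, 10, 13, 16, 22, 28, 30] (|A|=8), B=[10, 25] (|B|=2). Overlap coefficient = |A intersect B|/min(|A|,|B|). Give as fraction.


A intersect B = [10]
|A intersect B| = 1
min(|A|, |B|) = min(8, 2) = 2
Overlap = 1 / 2 = 1/2

1/2


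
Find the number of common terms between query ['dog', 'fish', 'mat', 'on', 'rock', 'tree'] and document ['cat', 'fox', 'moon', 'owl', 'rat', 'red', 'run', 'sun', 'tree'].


Query terms: ['dog', 'fish', 'mat', 'on', 'rock', 'tree']
Document terms: ['cat', 'fox', 'moon', 'owl', 'rat', 'red', 'run', 'sun', 'tree']
Common terms: ['tree']
Overlap count = 1

1


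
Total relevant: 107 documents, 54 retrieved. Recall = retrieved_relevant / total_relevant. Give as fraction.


Recall = retrieved_relevant / total_relevant
= 54 / 107
= 54 / (54 + 53)
= 54/107

54/107


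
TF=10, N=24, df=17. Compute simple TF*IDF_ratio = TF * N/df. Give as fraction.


TF * (N/df)
= 10 * (24/17)
= 10 * 24/17
= 240/17

240/17


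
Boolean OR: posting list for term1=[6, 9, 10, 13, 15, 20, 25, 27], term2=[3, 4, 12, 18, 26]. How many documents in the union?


Boolean OR: find union of posting lists
term1 docs: [6, 9, 10, 13, 15, 20, 25, 27]
term2 docs: [3, 4, 12, 18, 26]
Union: [3, 4, 6, 9, 10, 12, 13, 15, 18, 20, 25, 26, 27]
|union| = 13

13


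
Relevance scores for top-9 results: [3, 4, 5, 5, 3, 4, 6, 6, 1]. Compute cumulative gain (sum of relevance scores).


Cumulative Gain = sum of relevance scores
Position 1: rel=3, running sum=3
Position 2: rel=4, running sum=7
Position 3: rel=5, running sum=12
Position 4: rel=5, running sum=17
Position 5: rel=3, running sum=20
Position 6: rel=4, running sum=24
Position 7: rel=6, running sum=30
Position 8: rel=6, running sum=36
Position 9: rel=1, running sum=37
CG = 37

37


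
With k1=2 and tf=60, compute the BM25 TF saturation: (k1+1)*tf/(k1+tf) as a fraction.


BM25 TF component = (k1+1)*tf / (k1+tf)
k1 = 2, tf = 60
Numerator = (2+1)*60 = 180
Denominator = 2 + 60 = 62
= 180/62 = 90/31

90/31


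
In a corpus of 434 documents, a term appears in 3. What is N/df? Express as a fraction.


IDF ratio = N / df
= 434 / 3
= 434/3

434/3


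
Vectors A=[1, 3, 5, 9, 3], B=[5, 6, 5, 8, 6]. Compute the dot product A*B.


Dot product = sum of element-wise products
A[0]*B[0] = 1*5 = 5
A[1]*B[1] = 3*6 = 18
A[2]*B[2] = 5*5 = 25
A[3]*B[3] = 9*8 = 72
A[4]*B[4] = 3*6 = 18
Sum = 5 + 18 + 25 + 72 + 18 = 138

138


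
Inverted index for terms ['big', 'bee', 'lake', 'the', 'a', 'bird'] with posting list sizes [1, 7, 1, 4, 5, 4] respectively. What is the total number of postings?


Summing posting list sizes:
'big': 1 postings
'bee': 7 postings
'lake': 1 postings
'the': 4 postings
'a': 5 postings
'bird': 4 postings
Total = 1 + 7 + 1 + 4 + 5 + 4 = 22

22


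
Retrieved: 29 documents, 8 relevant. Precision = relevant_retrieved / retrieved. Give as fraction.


Precision = relevant_retrieved / total_retrieved
= 8 / 29
= 8 / (8 + 21)
= 8/29

8/29


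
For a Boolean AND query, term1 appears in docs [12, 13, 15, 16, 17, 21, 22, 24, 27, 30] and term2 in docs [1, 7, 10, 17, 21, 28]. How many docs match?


Boolean AND: find intersection of posting lists
term1 docs: [12, 13, 15, 16, 17, 21, 22, 24, 27, 30]
term2 docs: [1, 7, 10, 17, 21, 28]
Intersection: [17, 21]
|intersection| = 2

2


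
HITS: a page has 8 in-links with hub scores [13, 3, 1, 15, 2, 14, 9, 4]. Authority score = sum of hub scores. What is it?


Authority = sum of hub scores of in-linkers
In-link 1: hub score = 13
In-link 2: hub score = 3
In-link 3: hub score = 1
In-link 4: hub score = 15
In-link 5: hub score = 2
In-link 6: hub score = 14
In-link 7: hub score = 9
In-link 8: hub score = 4
Authority = 13 + 3 + 1 + 15 + 2 + 14 + 9 + 4 = 61

61


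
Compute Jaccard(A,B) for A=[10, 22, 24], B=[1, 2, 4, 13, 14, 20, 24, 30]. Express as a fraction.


A intersect B = [24]
|A intersect B| = 1
A union B = [1, 2, 4, 10, 13, 14, 20, 22, 24, 30]
|A union B| = 10
Jaccard = 1/10 = 1/10

1/10


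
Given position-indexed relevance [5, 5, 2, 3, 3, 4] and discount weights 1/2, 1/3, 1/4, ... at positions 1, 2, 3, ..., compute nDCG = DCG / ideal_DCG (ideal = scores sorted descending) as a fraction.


Position discount weights w_i = 1/(i+1) for i=1..6:
Weights = [1/2, 1/3, 1/4, 1/5, 1/6, 1/7]
Actual relevance: [5, 5, 2, 3, 3, 4]
DCG = 5/2 + 5/3 + 2/4 + 3/5 + 3/6 + 4/7 = 1331/210
Ideal relevance (sorted desc): [5, 5, 4, 3, 3, 2]
Ideal DCG = 5/2 + 5/3 + 4/4 + 3/5 + 3/6 + 2/7 = 688/105
nDCG = DCG / ideal_DCG = 1331/210 / 688/105 = 1331/1376

1331/1376


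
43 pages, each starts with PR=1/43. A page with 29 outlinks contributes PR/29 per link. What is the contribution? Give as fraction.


Initial PR = 1/43 = 1/43
Outlinks = 29
Contribution per link = PR / outlinks
= 1/43 / 29
= 1/1247

1/1247


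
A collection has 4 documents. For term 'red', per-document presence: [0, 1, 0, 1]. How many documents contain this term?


Checking each document for 'red':
Doc 1: absent
Doc 2: present
Doc 3: absent
Doc 4: present
df = sum of presences = 0 + 1 + 0 + 1 = 2

2


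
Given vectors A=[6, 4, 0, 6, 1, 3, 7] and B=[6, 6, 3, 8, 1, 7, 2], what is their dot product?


Dot product = sum of element-wise products
A[0]*B[0] = 6*6 = 36
A[1]*B[1] = 4*6 = 24
A[2]*B[2] = 0*3 = 0
A[3]*B[3] = 6*8 = 48
A[4]*B[4] = 1*1 = 1
A[5]*B[5] = 3*7 = 21
A[6]*B[6] = 7*2 = 14
Sum = 36 + 24 + 0 + 48 + 1 + 21 + 14 = 144

144


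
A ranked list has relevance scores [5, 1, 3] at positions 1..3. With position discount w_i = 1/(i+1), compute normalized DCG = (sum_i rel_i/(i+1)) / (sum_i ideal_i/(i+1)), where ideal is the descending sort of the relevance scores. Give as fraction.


Position discount weights w_i = 1/(i+1) for i=1..3:
Weights = [1/2, 1/3, 1/4]
Actual relevance: [5, 1, 3]
DCG = 5/2 + 1/3 + 3/4 = 43/12
Ideal relevance (sorted desc): [5, 3, 1]
Ideal DCG = 5/2 + 3/3 + 1/4 = 15/4
nDCG = DCG / ideal_DCG = 43/12 / 15/4 = 43/45

43/45


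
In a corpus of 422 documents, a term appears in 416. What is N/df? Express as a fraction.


IDF ratio = N / df
= 422 / 416
= 211/208

211/208


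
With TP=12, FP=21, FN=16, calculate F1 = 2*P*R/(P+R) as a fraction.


F1 = 2 * P * R / (P + R)
P = TP/(TP+FP) = 12/33 = 4/11
R = TP/(TP+FN) = 12/28 = 3/7
2 * P * R = 2 * 4/11 * 3/7 = 24/77
P + R = 4/11 + 3/7 = 61/77
F1 = 24/77 / 61/77 = 24/61

24/61


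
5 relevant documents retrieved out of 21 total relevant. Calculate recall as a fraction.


Recall = retrieved_relevant / total_relevant
= 5 / 21
= 5 / (5 + 16)
= 5/21

5/21


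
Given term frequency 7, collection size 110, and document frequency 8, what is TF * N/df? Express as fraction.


TF * (N/df)
= 7 * (110/8)
= 7 * 55/4
= 385/4

385/4


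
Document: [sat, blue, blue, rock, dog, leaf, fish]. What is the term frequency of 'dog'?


Document has 7 words
Scanning for 'dog':
Found at positions: [4]
Count = 1

1


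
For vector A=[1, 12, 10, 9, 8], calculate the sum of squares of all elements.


|A|^2 = sum of squared components
A[0]^2 = 1^2 = 1
A[1]^2 = 12^2 = 144
A[2]^2 = 10^2 = 100
A[3]^2 = 9^2 = 81
A[4]^2 = 8^2 = 64
Sum = 1 + 144 + 100 + 81 + 64 = 390

390
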